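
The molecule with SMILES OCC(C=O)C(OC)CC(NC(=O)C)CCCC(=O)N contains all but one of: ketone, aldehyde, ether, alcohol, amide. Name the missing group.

ketone

alcohol: present (HOCH2 — HO– on an sp³ carbon → alcohol).
amide: present (CH(NHCOCH3) — pendant –NHC(=O)CH3: N bonded to a carbonyl → amide (not amine)).
ether: present (CH(OCH3) — pendant –OCH3: C–O–C with sp³ C, no adjacent C=O → ether).
aldehyde: present (CH(CHO) — pendant –CHO: carbonyl C bonded to C and H → aldehyde).
ketone: absent. In each of CH(NHCOCH3) and CONH2, the C=O is bonded to nitrogen, which defines an amide, not a ketone. In CH(CHO), the carbonyl carbon carries an H, so it is an aldehyde, not a ketone.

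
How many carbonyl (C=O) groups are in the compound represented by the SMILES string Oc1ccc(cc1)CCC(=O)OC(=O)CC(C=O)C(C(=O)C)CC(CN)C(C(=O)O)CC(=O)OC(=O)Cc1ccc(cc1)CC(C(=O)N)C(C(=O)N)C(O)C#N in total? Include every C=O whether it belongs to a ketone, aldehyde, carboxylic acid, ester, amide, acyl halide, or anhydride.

9

CH2CO-O-COCH2: anhydride, 2 C=O (running total 2).
CH(CHO): aldehyde, 1 C=O (running total 3).
CH(COCH3): ketone, 1 C=O (running total 4).
CH(COOH): carboxylic acid, 1 C=O (running total 5).
CH2CO-O-COCH2: anhydride, 2 C=O (running total 7).
CH(CONH2): amide, 1 C=O (running total 8).
CH(CONH2): amide, 1 C=O (running total 9).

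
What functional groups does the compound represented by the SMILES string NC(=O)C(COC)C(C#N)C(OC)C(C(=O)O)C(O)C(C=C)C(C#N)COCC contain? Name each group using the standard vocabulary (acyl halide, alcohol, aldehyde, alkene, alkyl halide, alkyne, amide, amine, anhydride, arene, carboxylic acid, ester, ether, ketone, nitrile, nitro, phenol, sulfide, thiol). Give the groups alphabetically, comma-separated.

Reading the structure from left to right:
  H2NCO: –C(=O)NH2: carbonyl C bonded to C and to N → amide (the N is not a separate amine).
  CH(CH2OCH3): pendant –CH2OCH3: C–O–C linkage → ether.
  CH(CN): pendant –C≡N: nitrile.
  CH(OCH3): pendant –OCH3: C–O–C with sp³ C, no adjacent C=O → ether.
  CH(COOH): pendant –COOH: carbonyl C bonded to C and –OH → carboxylic acid.
  CH(OH): –OH on an sp³ carbon → alcohol (secondary).
  CH(CH=CH2): pendant –CH=CH2: C=C double bond → alkene.
  CH(CN): pendant –C≡N: nitrile.
  CH2OCH2: C–O–C with sp³ carbons on both sides and no adjacent C=O → ether.

alcohol, alkene, amide, carboxylic acid, ether, nitrile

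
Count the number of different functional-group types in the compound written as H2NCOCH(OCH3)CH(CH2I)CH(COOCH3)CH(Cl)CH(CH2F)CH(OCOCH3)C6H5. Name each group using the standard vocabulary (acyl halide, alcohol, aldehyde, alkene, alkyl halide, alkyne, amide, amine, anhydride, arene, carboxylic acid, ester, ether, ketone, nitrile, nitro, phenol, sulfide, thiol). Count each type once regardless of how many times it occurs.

5

Reading the structure from left to right:
  H2NCO: –C(=O)NH2: carbonyl C bonded to C and to N → amide (the N is not a separate amine).
  CH(OCH3): pendant –OCH3: C–O–C with sp³ C, no adjacent C=O → ether.
  CH(CH2I): pendant –CH2X: halogen on sp³ carbon → alkyl halide.
  CH(COOCH3): pendant –COOCH3: carbonyl C bonded to C and –OCH3 → ester.
  CH(Cl): halogen on an sp³ carbon → alkyl halide.
  CH(CH2F): pendant –CH2X: halogen on sp³ carbon → alkyl halide.
  CH(OCOCH3): pendant –OC(=O)CH3: an acyloxy group → ester.
  C6H5: –C6H5 phenyl ring → arene.
Distinct types present: alkyl halide, amide, arene, ester, ether.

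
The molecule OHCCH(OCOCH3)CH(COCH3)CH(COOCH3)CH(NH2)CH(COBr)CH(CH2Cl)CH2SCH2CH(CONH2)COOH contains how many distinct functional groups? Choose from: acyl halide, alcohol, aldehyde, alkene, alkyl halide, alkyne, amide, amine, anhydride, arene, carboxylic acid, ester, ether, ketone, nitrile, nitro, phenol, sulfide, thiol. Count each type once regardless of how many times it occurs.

9

terminal –CHO: carbonyl C bonded to H and C → aldehyde.
pendant –OC(=O)CH3: an acyloxy group → ester.
pendant –COCH3: carbonyl C bonded to two carbons → ketone.
pendant –COOCH3: carbonyl C bonded to C and –OCH3 → ester.
–NH2 on an sp³ carbon with no adjacent C=O → amine.
pendant –C(=O)X: carbonyl C bonded to C and halogen → acyl halide.
pendant –CH2X: halogen on sp³ carbon → alkyl halide.
C–S–C linkage → sulfide (thioether).
pendant –CONH2: carbonyl C bonded to C and N → amide.
–COOH: carbonyl C bonded to –OH and C → carboxylic acid (the –OH is not a separate alcohol).
Distinct types present: acyl halide, aldehyde, alkyl halide, amide, amine, carboxylic acid, ester, ketone, sulfide.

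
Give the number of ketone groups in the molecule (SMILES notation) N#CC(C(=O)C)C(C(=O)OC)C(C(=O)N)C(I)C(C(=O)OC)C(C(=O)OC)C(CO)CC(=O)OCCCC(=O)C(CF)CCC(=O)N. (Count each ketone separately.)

2

N≡C–: carbon triple-bonded to nitrogen → nitrile.
pendant –COCH3: carbonyl C bonded to two carbons → ketone.
pendant –COOCH3: carbonyl C bonded to C and –OCH3 → ester.
pendant –CONH2: carbonyl C bonded to C and N → amide.
halogen on an sp³ carbon → alkyl halide.
pendant –COOCH3: carbonyl C bonded to C and –OCH3 → ester.
pendant –COOCH3: carbonyl C bonded to C and –OCH3 → ester.
pendant –CH2OH on an sp³ backbone C → alcohol.
–C(=O)–O–C with C on the carbonyl side → ester.
–C(=O)– with carbon on both sides → ketone.
pendant –CH2X: halogen on sp³ carbon → alkyl halide.
–C(=O)NH2: carbonyl C bonded to C and to N → amide (the N is not a separate amine).
Ketone appears at: CH(COCH3), CO → 2.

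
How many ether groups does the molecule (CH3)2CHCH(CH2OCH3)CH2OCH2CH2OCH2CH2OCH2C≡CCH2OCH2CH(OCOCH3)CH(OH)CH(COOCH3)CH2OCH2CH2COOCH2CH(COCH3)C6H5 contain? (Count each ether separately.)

6

pendant –CH2OCH3: C–O–C linkage → ether.
C–O–C with sp³ carbons on both sides and no adjacent C=O → ether.
C–O–C with sp³ carbons on both sides and no adjacent C=O → ether.
C–O–C with sp³ carbons on both sides and no adjacent C=O → ether.
C≡C triple bond → alkyne.
C–O–C with sp³ carbons on both sides and no adjacent C=O → ether.
pendant –OC(=O)CH3: an acyloxy group → ester.
–OH on an sp³ carbon → alcohol (secondary).
pendant –COOCH3: carbonyl C bonded to C and –OCH3 → ester.
C–O–C with sp³ carbons on both sides and no adjacent C=O → ether.
–C(=O)–O–C with C on the carbonyl side → ester.
pendant –COCH3: carbonyl C bonded to two carbons → ketone.
–C6H5 phenyl ring → arene.
Ether appears at: CH(CH2OCH3), CH2OCH2, CH2OCH2, CH2OCH2, CH2OCH2, CH2OCH2 → 6.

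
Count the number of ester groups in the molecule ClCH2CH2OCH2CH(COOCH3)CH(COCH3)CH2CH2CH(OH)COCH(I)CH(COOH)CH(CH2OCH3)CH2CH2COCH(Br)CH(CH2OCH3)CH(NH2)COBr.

halogen on an sp³ carbon → alkyl halide.
C–O–C with sp³ carbons on both sides and no adjacent C=O → ether.
pendant –COOCH3: carbonyl C bonded to C and –OCH3 → ester.
pendant –COCH3: carbonyl C bonded to two carbons → ketone.
–OH on an sp³ carbon → alcohol (secondary).
–C(=O)– with carbon on both sides → ketone.
halogen on an sp³ carbon → alkyl halide.
pendant –COOH: carbonyl C bonded to C and –OH → carboxylic acid.
pendant –CH2OCH3: C–O–C linkage → ether.
–C(=O)– with carbon on both sides → ketone.
halogen on an sp³ carbon → alkyl halide.
pendant –CH2OCH3: C–O–C linkage → ether.
–NH2 on an sp³ carbon with no adjacent C=O → amine.
–C(=O)Br: carbonyl C bonded to C and to a halogen → acyl halide (not alkyl halide).
Ester appears at: CH(COOCH3) → 1.

1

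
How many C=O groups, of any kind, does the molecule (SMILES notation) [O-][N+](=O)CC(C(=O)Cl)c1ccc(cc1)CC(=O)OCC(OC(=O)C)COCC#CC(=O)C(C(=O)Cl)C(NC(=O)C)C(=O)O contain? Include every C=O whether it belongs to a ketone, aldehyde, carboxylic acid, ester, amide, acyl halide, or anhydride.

7

CH(COCl): acyl halide, 1 C=O (running total 1).
CH2COOCH2: ester, 1 C=O (running total 2).
CH(OCOCH3): ester, 1 C=O (running total 3).
CO: ketone, 1 C=O (running total 4).
CH(COCl): acyl halide, 1 C=O (running total 5).
CH(NHCOCH3): amide, 1 C=O (running total 6).
COOH: carboxylic acid, 1 C=O (running total 7).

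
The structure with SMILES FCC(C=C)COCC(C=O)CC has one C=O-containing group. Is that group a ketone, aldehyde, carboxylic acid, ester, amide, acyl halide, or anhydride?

The carbonyl is in the CH(CHO) segment: pendant –CHO: carbonyl C bonded to C and H → aldehyde.

aldehyde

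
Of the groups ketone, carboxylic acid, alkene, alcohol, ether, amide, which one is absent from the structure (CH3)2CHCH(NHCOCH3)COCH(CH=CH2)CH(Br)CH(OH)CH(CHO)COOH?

ether

amide: present (CH(NHCOCH3) — pendant –NHC(=O)CH3: N bonded to a carbonyl → amide (not amine)).
carboxylic acid: present (COOH — –COOH: carbonyl C bonded to –OH and C → carboxylic acid (the –OH is not a separate alcohol)).
alcohol: present (CH(OH) — –OH on an sp³ carbon → alcohol (secondary)).
ketone: present (CO — –C(=O)– with carbon on both sides → ketone).
alkene: present (CH(CH=CH2) — pendant –CH=CH2: C=C double bond → alkene).
ether: no segment matches this pattern.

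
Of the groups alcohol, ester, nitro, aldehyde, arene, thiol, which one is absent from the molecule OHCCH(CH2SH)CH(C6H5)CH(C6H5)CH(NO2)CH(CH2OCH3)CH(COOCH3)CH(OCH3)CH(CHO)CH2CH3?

alcohol

ester: present (CH(COOCH3) — pendant –COOCH3: carbonyl C bonded to C and –OCH3 → ester).
thiol: present (CH(CH2SH) — pendant –CH2SH → thiol).
nitro: present (CH(NO2) — –NO2 on an sp³ carbon → nitro (the N=O is not a carbonyl)).
aldehyde: present (OHC — terminal –CHO: carbonyl C bonded to H and C → aldehyde).
arene: present (CH(C6H5) — pendant –C6H5: benzene ring → arene).
alcohol: no segment matches this pattern.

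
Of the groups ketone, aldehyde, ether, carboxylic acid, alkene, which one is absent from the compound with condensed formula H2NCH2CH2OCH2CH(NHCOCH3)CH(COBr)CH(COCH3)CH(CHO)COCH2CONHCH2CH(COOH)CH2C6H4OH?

carboxylic acid: present (CH(COOH) — pendant –COOH: carbonyl C bonded to C and –OH → carboxylic acid).
aldehyde: present (CH(CHO) — pendant –CHO: carbonyl C bonded to C and H → aldehyde).
ether: present (CH2OCH2 — C–O–C with sp³ carbons on both sides and no adjacent C=O → ether).
ketone: present (CH(COCH3) — pendant –COCH3: carbonyl C bonded to two carbons → ketone).
alkene: absent. In C6H4OH, the C=C units are part of an aromatic ring, which is an arene, not an isolated alkene.

alkene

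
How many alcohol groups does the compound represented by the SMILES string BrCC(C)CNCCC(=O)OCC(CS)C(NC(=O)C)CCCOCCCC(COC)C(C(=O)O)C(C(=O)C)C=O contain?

Reading the structure from left to right:
  BrCH2: halogen on an sp³ carbon → alkyl halide.
  CH2NHCH2: C–N–C with sp³ carbons and no adjacent C=O → amine (secondary).
  CH2COOCH2: –C(=O)–O–C with C on the carbonyl side → ester.
  CH(CH2SH): pendant –CH2SH → thiol.
  CH(NHCOCH3): pendant –NHC(=O)CH3: N bonded to a carbonyl → amide (not amine).
  CH2OCH2: C–O–C with sp³ carbons on both sides and no adjacent C=O → ether.
  CH(CH2OCH3): pendant –CH2OCH3: C–O–C linkage → ether.
  CH(COOH): pendant –COOH: carbonyl C bonded to C and –OH → carboxylic acid.
  CH(COCH3): pendant –COCH3: carbonyl C bonded to two carbons → ketone.
  CHO: terminal –CHO: carbonyl C bonded to H and C → aldehyde.
No segment is a alcohol: CH(CH2SH) is thiol, not alcohol; CH2OCH2 is ether, not alcohol; CH(CH2OCH3) is ether, not alcohol. → 0.

0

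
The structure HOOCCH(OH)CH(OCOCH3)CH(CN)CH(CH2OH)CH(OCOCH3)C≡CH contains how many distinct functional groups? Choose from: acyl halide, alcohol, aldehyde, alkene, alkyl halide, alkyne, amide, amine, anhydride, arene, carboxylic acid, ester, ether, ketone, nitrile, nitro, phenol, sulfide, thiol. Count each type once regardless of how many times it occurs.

5

–COOH: carbonyl C bonded to –OH and C → carboxylic acid (the –OH is not a separate alcohol).
–OH on an sp³ carbon → alcohol (secondary).
pendant –OC(=O)CH3: an acyloxy group → ester.
pendant –C≡N: nitrile.
pendant –CH2OH on an sp³ backbone C → alcohol.
pendant –OC(=O)CH3: an acyloxy group → ester.
C≡C triple bond → alkyne.
Distinct types present: alcohol, alkyne, carboxylic acid, ester, nitrile.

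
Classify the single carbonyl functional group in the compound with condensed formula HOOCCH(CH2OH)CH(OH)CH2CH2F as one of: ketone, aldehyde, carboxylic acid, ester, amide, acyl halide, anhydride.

The carbonyl is in the HOOC segment: –COOH: carbonyl C bonded to –OH and C → carboxylic acid (the –OH is not a separate alcohol).

carboxylic acid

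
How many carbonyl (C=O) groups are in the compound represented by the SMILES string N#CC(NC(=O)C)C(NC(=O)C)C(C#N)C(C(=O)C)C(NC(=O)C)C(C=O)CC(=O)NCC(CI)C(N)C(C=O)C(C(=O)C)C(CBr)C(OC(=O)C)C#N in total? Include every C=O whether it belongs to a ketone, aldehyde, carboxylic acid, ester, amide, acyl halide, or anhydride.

9

CH(NHCOCH3): amide, 1 C=O (running total 1).
CH(NHCOCH3): amide, 1 C=O (running total 2).
CH(COCH3): ketone, 1 C=O (running total 3).
CH(NHCOCH3): amide, 1 C=O (running total 4).
CH(CHO): aldehyde, 1 C=O (running total 5).
CH2CONHCH2: amide, 1 C=O (running total 6).
CH(CHO): aldehyde, 1 C=O (running total 7).
CH(COCH3): ketone, 1 C=O (running total 8).
CH(OCOCH3): ester, 1 C=O (running total 9).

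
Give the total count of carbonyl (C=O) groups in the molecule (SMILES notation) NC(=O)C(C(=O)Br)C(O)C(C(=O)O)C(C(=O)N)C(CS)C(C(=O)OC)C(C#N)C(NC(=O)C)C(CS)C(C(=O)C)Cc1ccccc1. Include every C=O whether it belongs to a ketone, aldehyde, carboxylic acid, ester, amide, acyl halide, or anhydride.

7

H2NCO: amide, 1 C=O (running total 1).
CH(COBr): acyl halide, 1 C=O (running total 2).
CH(COOH): carboxylic acid, 1 C=O (running total 3).
CH(CONH2): amide, 1 C=O (running total 4).
CH(COOCH3): ester, 1 C=O (running total 5).
CH(NHCOCH3): amide, 1 C=O (running total 6).
CH(COCH3): ketone, 1 C=O (running total 7).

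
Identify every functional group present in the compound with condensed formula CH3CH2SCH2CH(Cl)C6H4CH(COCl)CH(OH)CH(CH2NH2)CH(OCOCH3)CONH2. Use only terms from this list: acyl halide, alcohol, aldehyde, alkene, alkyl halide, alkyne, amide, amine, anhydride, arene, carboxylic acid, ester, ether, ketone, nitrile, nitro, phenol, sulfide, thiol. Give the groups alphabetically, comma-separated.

acyl halide, alcohol, alkyl halide, amide, amine, arene, ester, sulfide

Reading the structure from left to right:
  CH2SCH2: C–S–C linkage → sulfide (thioether).
  CH(Cl): halogen on an sp³ carbon → alkyl halide.
  C6H4: para-disubstituted benzene ring → arene.
  CH(COCl): pendant –C(=O)X: carbonyl C bonded to C and halogen → acyl halide.
  CH(OH): –OH on an sp³ carbon → alcohol (secondary).
  CH(CH2NH2): pendant –CH2NH2: N on sp³ C, no adjacent C=O → amine.
  CH(OCOCH3): pendant –OC(=O)CH3: an acyloxy group → ester.
  CONH2: –C(=O)NH2: carbonyl C bonded to C and to N → amide (the N is not a separate amine).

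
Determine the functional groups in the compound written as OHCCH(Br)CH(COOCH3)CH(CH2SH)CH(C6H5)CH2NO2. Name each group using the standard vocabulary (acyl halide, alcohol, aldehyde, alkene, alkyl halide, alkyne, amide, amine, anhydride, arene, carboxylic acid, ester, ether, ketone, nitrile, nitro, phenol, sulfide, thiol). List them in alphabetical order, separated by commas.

terminal –CHO: carbonyl C bonded to H and C → aldehyde.
halogen on an sp³ carbon → alkyl halide.
pendant –COOCH3: carbonyl C bonded to C and –OCH3 → ester.
pendant –CH2SH → thiol.
pendant –C6H5: benzene ring → arene.
–NO2 on carbon → nitro group.

aldehyde, alkyl halide, arene, ester, nitro, thiol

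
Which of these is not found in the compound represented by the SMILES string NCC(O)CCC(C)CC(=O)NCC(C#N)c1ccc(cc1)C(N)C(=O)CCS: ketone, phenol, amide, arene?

arene: present (C6H4 — para-disubstituted benzene ring → arene).
ketone: present (CO — –C(=O)– with carbon on both sides → ketone).
amide: present (CH2CONHCH2 — –C(=O)–N– linkage → amide (the N is not an amine)).
phenol: absent. In CH(OH), the –OH is on an sp³ carbon, not on an aromatic ring, so it is an alcohol.

phenol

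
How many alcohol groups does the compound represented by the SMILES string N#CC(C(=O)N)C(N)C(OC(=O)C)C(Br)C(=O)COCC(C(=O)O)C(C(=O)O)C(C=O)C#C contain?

0

N≡C–: carbon triple-bonded to nitrogen → nitrile.
pendant –CONH2: carbonyl C bonded to C and N → amide.
–NH2 on an sp³ carbon with no adjacent C=O → amine.
pendant –OC(=O)CH3: an acyloxy group → ester.
halogen on an sp³ carbon → alkyl halide.
–C(=O)– with carbon on both sides → ketone.
C–O–C with sp³ carbons on both sides and no adjacent C=O → ether.
pendant –COOH: carbonyl C bonded to C and –OH → carboxylic acid.
pendant –COOH: carbonyl C bonded to C and –OH → carboxylic acid.
pendant –CHO: carbonyl C bonded to C and H → aldehyde.
C≡C triple bond → alkyne.
No segment is a alcohol: CO is ketone, not alcohol; CH2OCH2 is ether, not alcohol; CH(COOH) is carboxylic acid, not alcohol. → 0.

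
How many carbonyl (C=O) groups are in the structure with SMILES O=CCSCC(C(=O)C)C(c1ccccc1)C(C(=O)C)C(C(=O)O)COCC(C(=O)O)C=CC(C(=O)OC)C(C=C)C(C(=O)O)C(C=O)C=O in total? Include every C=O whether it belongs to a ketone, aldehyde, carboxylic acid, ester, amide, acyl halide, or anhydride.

9

OHC: aldehyde, 1 C=O (running total 1).
CH(COCH3): ketone, 1 C=O (running total 2).
CH(COCH3): ketone, 1 C=O (running total 3).
CH(COOH): carboxylic acid, 1 C=O (running total 4).
CH(COOH): carboxylic acid, 1 C=O (running total 5).
CH(COOCH3): ester, 1 C=O (running total 6).
CH(COOH): carboxylic acid, 1 C=O (running total 7).
CH(CHO): aldehyde, 1 C=O (running total 8).
CHO: aldehyde, 1 C=O (running total 9).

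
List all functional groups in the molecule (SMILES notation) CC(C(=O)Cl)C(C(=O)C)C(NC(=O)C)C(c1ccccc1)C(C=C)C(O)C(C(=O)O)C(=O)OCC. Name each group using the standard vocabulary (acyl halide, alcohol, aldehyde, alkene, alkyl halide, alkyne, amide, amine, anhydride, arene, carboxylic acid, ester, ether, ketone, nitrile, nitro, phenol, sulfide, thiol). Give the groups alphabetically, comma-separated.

Working along the chain:
  CH(COCl): pendant –C(=O)X: carbonyl C bonded to C and halogen → acyl halide.
  CH(COCH3): pendant –COCH3: carbonyl C bonded to two carbons → ketone.
  CH(NHCOCH3): pendant –NHC(=O)CH3: N bonded to a carbonyl → amide (not amine).
  CH(C6H5): pendant –C6H5: benzene ring → arene.
  CH(CH=CH2): pendant –CH=CH2: C=C double bond → alkene.
  CH(OH): –OH on an sp³ carbon → alcohol (secondary).
  CH(COOH): pendant –COOH: carbonyl C bonded to C and –OH → carboxylic acid.
  COOCH2CH3: –C(=O)OCH2CH3: carbonyl C bonded to C and to –OEt → ester.

acyl halide, alcohol, alkene, amide, arene, carboxylic acid, ester, ketone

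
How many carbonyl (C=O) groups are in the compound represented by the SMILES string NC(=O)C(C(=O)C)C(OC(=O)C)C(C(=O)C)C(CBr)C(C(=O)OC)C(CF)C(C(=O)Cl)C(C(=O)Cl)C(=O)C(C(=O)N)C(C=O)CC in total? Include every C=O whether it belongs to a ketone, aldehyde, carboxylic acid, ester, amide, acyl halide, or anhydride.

H2NCO: amide, 1 C=O (running total 1).
CH(COCH3): ketone, 1 C=O (running total 2).
CH(OCOCH3): ester, 1 C=O (running total 3).
CH(COCH3): ketone, 1 C=O (running total 4).
CH(COOCH3): ester, 1 C=O (running total 5).
CH(COCl): acyl halide, 1 C=O (running total 6).
CH(COCl): acyl halide, 1 C=O (running total 7).
CO: ketone, 1 C=O (running total 8).
CH(CONH2): amide, 1 C=O (running total 9).
CH(CHO): aldehyde, 1 C=O (running total 10).

10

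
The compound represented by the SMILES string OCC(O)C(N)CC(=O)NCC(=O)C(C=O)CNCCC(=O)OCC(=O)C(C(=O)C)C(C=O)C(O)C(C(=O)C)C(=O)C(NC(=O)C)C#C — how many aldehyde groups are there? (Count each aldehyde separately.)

2

Taking each segment in turn:
  HOCH2: HO– on an sp³ carbon → alcohol.
  CH(OH): –OH on an sp³ carbon → alcohol (secondary).
  CH(NH2): –NH2 on an sp³ carbon with no adjacent C=O → amine.
  CH2CONHCH2: –C(=O)–N– linkage → amide (the N is not an amine).
  CO: –C(=O)– with carbon on both sides → ketone.
  CH(CHO): pendant –CHO: carbonyl C bonded to C and H → aldehyde.
  CH2NHCH2: C–N–C with sp³ carbons and no adjacent C=O → amine (secondary).
  CH2COOCH2: –C(=O)–O–C with C on the carbonyl side → ester.
  CO: –C(=O)– with carbon on both sides → ketone.
  CH(COCH3): pendant –COCH3: carbonyl C bonded to two carbons → ketone.
  CH(CHO): pendant –CHO: carbonyl C bonded to C and H → aldehyde.
  CH(OH): –OH on an sp³ carbon → alcohol (secondary).
  CH(COCH3): pendant –COCH3: carbonyl C bonded to two carbons → ketone.
  CO: –C(=O)– with carbon on both sides → ketone.
  CH(NHCOCH3): pendant –NHC(=O)CH3: N bonded to a carbonyl → amide (not amine).
  C≡CH: C≡C triple bond → alkyne.
Aldehyde appears at: CH(CHO), CH(CHO) → 2.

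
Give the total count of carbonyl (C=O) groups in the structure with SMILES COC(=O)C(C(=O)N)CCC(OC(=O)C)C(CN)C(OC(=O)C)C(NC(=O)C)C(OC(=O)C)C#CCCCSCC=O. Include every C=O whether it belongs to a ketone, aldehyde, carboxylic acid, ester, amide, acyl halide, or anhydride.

7

CH3OOC: ester, 1 C=O (running total 1).
CH(CONH2): amide, 1 C=O (running total 2).
CH(OCOCH3): ester, 1 C=O (running total 3).
CH(OCOCH3): ester, 1 C=O (running total 4).
CH(NHCOCH3): amide, 1 C=O (running total 5).
CH(OCOCH3): ester, 1 C=O (running total 6).
CHO: aldehyde, 1 C=O (running total 7).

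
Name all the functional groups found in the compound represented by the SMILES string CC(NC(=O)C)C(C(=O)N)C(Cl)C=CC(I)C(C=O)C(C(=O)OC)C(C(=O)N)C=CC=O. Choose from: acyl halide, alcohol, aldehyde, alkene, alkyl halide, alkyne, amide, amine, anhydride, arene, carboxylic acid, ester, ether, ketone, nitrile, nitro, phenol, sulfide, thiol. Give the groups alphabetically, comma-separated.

Taking each segment in turn:
  CH(NHCOCH3): pendant –NHC(=O)CH3: N bonded to a carbonyl → amide (not amine).
  CH(CONH2): pendant –CONH2: carbonyl C bonded to C and N → amide.
  CH(Cl): halogen on an sp³ carbon → alkyl halide.
  CH=CH: C=C double bond → alkene.
  CH(I): halogen on an sp³ carbon → alkyl halide.
  CH(CHO): pendant –CHO: carbonyl C bonded to C and H → aldehyde.
  CH(COOCH3): pendant –COOCH3: carbonyl C bonded to C and –OCH3 → ester.
  CH(CONH2): pendant –CONH2: carbonyl C bonded to C and N → amide.
  CH=CH: C=C double bond → alkene.
  CHO: terminal –CHO: carbonyl C bonded to H and C → aldehyde.

aldehyde, alkene, alkyl halide, amide, ester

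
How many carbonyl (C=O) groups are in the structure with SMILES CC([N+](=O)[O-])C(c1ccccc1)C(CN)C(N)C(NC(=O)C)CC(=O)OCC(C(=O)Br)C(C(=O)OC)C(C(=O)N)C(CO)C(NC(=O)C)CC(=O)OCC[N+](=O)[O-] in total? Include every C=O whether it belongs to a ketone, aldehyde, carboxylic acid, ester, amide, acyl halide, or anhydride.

CH(NHCOCH3): amide, 1 C=O (running total 1).
CH2COOCH2: ester, 1 C=O (running total 2).
CH(COBr): acyl halide, 1 C=O (running total 3).
CH(COOCH3): ester, 1 C=O (running total 4).
CH(CONH2): amide, 1 C=O (running total 5).
CH(NHCOCH3): amide, 1 C=O (running total 6).
CH2COOCH2: ester, 1 C=O (running total 7).

7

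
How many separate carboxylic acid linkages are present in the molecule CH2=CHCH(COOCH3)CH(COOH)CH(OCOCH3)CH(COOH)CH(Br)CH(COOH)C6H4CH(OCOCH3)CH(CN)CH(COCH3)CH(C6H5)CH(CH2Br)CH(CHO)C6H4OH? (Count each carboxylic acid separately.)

Working along the chain:
  CH2=CH: C=C double bond → alkene.
  CH(COOCH3): pendant –COOCH3: carbonyl C bonded to C and –OCH3 → ester.
  CH(COOH): pendant –COOH: carbonyl C bonded to C and –OH → carboxylic acid.
  CH(OCOCH3): pendant –OC(=O)CH3: an acyloxy group → ester.
  CH(COOH): pendant –COOH: carbonyl C bonded to C and –OH → carboxylic acid.
  CH(Br): halogen on an sp³ carbon → alkyl halide.
  CH(COOH): pendant –COOH: carbonyl C bonded to C and –OH → carboxylic acid.
  C6H4: para-disubstituted benzene ring → arene.
  CH(OCOCH3): pendant –OC(=O)CH3: an acyloxy group → ester.
  CH(CN): pendant –C≡N: nitrile.
  CH(COCH3): pendant –COCH3: carbonyl C bonded to two carbons → ketone.
  CH(C6H5): pendant –C6H5: benzene ring → arene.
  CH(CH2Br): pendant –CH2X: halogen on sp³ carbon → alkyl halide.
  CH(CHO): pendant –CHO: carbonyl C bonded to C and H → aldehyde.
  C6H4OH: –OH attached directly to an aromatic ring → phenol (not alcohol); the ring itself is an arene.
Carboxylic acid appears at: CH(COOH), CH(COOH), CH(COOH) → 3.

3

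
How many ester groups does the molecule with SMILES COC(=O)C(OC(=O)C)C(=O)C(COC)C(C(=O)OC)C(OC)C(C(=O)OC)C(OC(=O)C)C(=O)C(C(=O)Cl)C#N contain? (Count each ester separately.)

CH3O–C(=O)–: carbonyl C bonded to C and to –OCH3 → ester (not ketone + ether).
pendant –OC(=O)CH3: an acyloxy group → ester.
–C(=O)– with carbon on both sides → ketone.
pendant –CH2OCH3: C–O–C linkage → ether.
pendant –COOCH3: carbonyl C bonded to C and –OCH3 → ester.
pendant –OCH3: C–O–C with sp³ C, no adjacent C=O → ether.
pendant –COOCH3: carbonyl C bonded to C and –OCH3 → ester.
pendant –OC(=O)CH3: an acyloxy group → ester.
–C(=O)– with carbon on both sides → ketone.
pendant –C(=O)X: carbonyl C bonded to C and halogen → acyl halide.
–C≡N: carbon triple-bonded to nitrogen → nitrile.
Ester appears at: CH3OOC, CH(OCOCH3), CH(COOCH3), CH(COOCH3), CH(OCOCH3) → 5.

5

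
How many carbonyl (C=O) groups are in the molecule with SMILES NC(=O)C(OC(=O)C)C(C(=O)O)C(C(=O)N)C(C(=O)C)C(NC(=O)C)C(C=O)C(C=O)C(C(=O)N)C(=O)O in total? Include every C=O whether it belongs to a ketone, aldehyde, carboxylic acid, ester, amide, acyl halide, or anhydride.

10

H2NCO: amide, 1 C=O (running total 1).
CH(OCOCH3): ester, 1 C=O (running total 2).
CH(COOH): carboxylic acid, 1 C=O (running total 3).
CH(CONH2): amide, 1 C=O (running total 4).
CH(COCH3): ketone, 1 C=O (running total 5).
CH(NHCOCH3): amide, 1 C=O (running total 6).
CH(CHO): aldehyde, 1 C=O (running total 7).
CH(CHO): aldehyde, 1 C=O (running total 8).
CH(CONH2): amide, 1 C=O (running total 9).
COOH: carboxylic acid, 1 C=O (running total 10).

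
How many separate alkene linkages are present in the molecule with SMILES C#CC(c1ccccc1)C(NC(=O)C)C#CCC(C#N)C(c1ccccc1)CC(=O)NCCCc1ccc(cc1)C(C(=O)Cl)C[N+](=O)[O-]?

Working along the chain:
  HC≡C: C≡C triple bond → alkyne.
  CH(C6H5): pendant –C6H5: benzene ring → arene.
  CH(NHCOCH3): pendant –NHC(=O)CH3: N bonded to a carbonyl → amide (not amine).
  C≡C: C≡C triple bond → alkyne.
  CH(CN): pendant –C≡N: nitrile.
  CH(C6H5): pendant –C6H5: benzene ring → arene.
  CH2CONHCH2: –C(=O)–N– linkage → amide (the N is not an amine).
  C6H4: para-disubstituted benzene ring → arene.
  CH(COCl): pendant –C(=O)X: carbonyl C bonded to C and halogen → acyl halide.
  CH2NO2: –NO2 on carbon → nitro group.
No segment is a alkene: HC≡C is alkyne, not alkene; CH(C6H5) is arene, not alkene; C≡C is alkyne, not alkene. → 0.

0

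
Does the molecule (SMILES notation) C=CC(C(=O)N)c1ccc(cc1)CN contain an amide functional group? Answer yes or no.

Taking each segment in turn:
  CH2=CH: C=C double bond → alkene.
  CH(CONH2): pendant –CONH2: carbonyl C bonded to C and N → amide.
  C6H4: para-disubstituted benzene ring → arene.
  CH2NH2: –NH2 on an sp³ carbon with no adjacent C=O → amine.
The CH(CONH2) segment supplies the amide: pendant –CONH2: carbonyl C bonded to C and N → amide.

yes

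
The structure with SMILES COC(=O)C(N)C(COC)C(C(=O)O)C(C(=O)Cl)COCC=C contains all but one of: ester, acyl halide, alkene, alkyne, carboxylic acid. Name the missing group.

alkyne

acyl halide: present (CH(COCl) — pendant –C(=O)X: carbonyl C bonded to C and halogen → acyl halide).
carboxylic acid: present (CH(COOH) — pendant –COOH: carbonyl C bonded to C and –OH → carboxylic acid).
ester: present (CH3OOC — CH3O–C(=O)–: carbonyl C bonded to C and to –OCH3 → ester (not ketone + ether)).
alkene: present (CH=CH2 — C=C double bond → alkene).
alkyne: no segment matches this pattern.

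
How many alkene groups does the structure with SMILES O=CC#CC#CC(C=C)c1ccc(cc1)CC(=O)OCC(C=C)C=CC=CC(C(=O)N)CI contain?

Taking each segment in turn:
  OHC: terminal –CHO: carbonyl C bonded to H and C → aldehyde.
  C≡C: C≡C triple bond → alkyne.
  C≡C: C≡C triple bond → alkyne.
  CH(CH=CH2): pendant –CH=CH2: C=C double bond → alkene.
  C6H4: para-disubstituted benzene ring → arene.
  CH2COOCH2: –C(=O)–O–C with C on the carbonyl side → ester.
  CH(CH=CH2): pendant –CH=CH2: C=C double bond → alkene.
  CH=CH: C=C double bond → alkene.
  CH=CH: C=C double bond → alkene.
  CH(CONH2): pendant –CONH2: carbonyl C bonded to C and N → amide.
  CH2I: halogen on an sp³ carbon → alkyl halide.
Alkene appears at: CH(CH=CH2), CH(CH=CH2), CH=CH, CH=CH → 4.

4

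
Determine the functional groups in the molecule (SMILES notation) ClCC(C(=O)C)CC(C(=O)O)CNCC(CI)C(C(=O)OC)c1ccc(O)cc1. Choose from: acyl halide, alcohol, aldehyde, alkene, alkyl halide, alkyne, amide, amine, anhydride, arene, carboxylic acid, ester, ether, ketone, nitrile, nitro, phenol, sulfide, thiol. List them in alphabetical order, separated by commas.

halogen on an sp³ carbon → alkyl halide.
pendant –COCH3: carbonyl C bonded to two carbons → ketone.
pendant –COOH: carbonyl C bonded to C and –OH → carboxylic acid.
C–N–C with sp³ carbons and no adjacent C=O → amine (secondary).
pendant –CH2X: halogen on sp³ carbon → alkyl halide.
pendant –COOCH3: carbonyl C bonded to C and –OCH3 → ester.
–OH attached directly to an aromatic ring → phenol (not alcohol); the ring itself is an arene.

alkyl halide, amine, arene, carboxylic acid, ester, ketone, phenol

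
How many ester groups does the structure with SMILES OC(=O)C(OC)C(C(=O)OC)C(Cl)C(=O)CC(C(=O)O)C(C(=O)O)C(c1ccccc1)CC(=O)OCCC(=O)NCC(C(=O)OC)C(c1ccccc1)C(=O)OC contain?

–COOH: carbonyl C bonded to –OH and C → carboxylic acid (the –OH is not a separate alcohol).
pendant –OCH3: C–O–C with sp³ C, no adjacent C=O → ether.
pendant –COOCH3: carbonyl C bonded to C and –OCH3 → ester.
halogen on an sp³ carbon → alkyl halide.
–C(=O)– with carbon on both sides → ketone.
pendant –COOH: carbonyl C bonded to C and –OH → carboxylic acid.
pendant –COOH: carbonyl C bonded to C and –OH → carboxylic acid.
pendant –C6H5: benzene ring → arene.
–C(=O)–O–C with C on the carbonyl side → ester.
–C(=O)–N– linkage → amide (the N is not an amine).
pendant –COOCH3: carbonyl C bonded to C and –OCH3 → ester.
pendant –C6H5: benzene ring → arene.
–C(=O)OCH3: carbonyl C bonded to C and to –OCH3 → ester (not ketone + ether).
Ester appears at: CH(COOCH3), CH2COOCH2, CH(COOCH3), COOCH3 → 4.

4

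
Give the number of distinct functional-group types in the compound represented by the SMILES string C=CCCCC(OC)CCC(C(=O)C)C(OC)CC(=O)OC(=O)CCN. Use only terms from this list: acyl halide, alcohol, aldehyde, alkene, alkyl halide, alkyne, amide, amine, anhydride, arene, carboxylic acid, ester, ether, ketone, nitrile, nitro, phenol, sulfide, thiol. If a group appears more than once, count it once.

5

C=C double bond → alkene.
pendant –OCH3: C–O–C with sp³ C, no adjacent C=O → ether.
pendant –COCH3: carbonyl C bonded to two carbons → ketone.
pendant –OCH3: C–O–C with sp³ C, no adjacent C=O → ether.
two acyl groups sharing one oxygen, –C(=O)–O–C(=O)– → anhydride.
–NH2 on an sp³ carbon with no adjacent C=O → amine.
Distinct types present: alkene, amine, anhydride, ether, ketone.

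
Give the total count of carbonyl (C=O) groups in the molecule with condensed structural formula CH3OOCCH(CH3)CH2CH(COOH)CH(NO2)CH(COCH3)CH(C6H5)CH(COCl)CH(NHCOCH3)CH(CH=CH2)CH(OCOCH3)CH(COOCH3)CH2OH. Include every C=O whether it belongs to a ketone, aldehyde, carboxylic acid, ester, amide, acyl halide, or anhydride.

7

CH3OOC: ester, 1 C=O (running total 1).
CH(COOH): carboxylic acid, 1 C=O (running total 2).
CH(COCH3): ketone, 1 C=O (running total 3).
CH(COCl): acyl halide, 1 C=O (running total 4).
CH(NHCOCH3): amide, 1 C=O (running total 5).
CH(OCOCH3): ester, 1 C=O (running total 6).
CH(COOCH3): ester, 1 C=O (running total 7).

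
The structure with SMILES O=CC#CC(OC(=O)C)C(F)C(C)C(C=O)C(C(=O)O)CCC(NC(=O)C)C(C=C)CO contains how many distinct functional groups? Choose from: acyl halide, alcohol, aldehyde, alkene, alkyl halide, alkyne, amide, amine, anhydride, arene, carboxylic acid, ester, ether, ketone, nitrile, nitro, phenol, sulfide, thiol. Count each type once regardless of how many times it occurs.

terminal –CHO: carbonyl C bonded to H and C → aldehyde.
C≡C triple bond → alkyne.
pendant –OC(=O)CH3: an acyloxy group → ester.
halogen on an sp³ carbon → alkyl halide.
pendant –CHO: carbonyl C bonded to C and H → aldehyde.
pendant –COOH: carbonyl C bonded to C and –OH → carboxylic acid.
pendant –NHC(=O)CH3: N bonded to a carbonyl → amide (not amine).
pendant –CH=CH2: C=C double bond → alkene.
–OH on an sp³ carbon → alcohol.
Distinct types present: alcohol, aldehyde, alkene, alkyl halide, alkyne, amide, carboxylic acid, ester.

8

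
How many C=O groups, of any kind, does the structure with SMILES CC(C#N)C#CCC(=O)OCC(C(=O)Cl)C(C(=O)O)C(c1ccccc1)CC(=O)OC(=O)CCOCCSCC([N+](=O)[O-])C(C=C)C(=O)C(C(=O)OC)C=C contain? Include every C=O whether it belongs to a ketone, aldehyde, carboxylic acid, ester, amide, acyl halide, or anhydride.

7

CH2COOCH2: ester, 1 C=O (running total 1).
CH(COCl): acyl halide, 1 C=O (running total 2).
CH(COOH): carboxylic acid, 1 C=O (running total 3).
CH2CO-O-COCH2: anhydride, 2 C=O (running total 5).
CO: ketone, 1 C=O (running total 6).
CH(COOCH3): ester, 1 C=O (running total 7).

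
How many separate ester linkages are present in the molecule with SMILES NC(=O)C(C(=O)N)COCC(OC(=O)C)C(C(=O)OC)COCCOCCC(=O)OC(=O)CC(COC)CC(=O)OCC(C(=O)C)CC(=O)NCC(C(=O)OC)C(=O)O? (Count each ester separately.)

4

Reading the structure from left to right:
  H2NCO: –C(=O)NH2: carbonyl C bonded to C and to N → amide (the N is not a separate amine).
  CH(CONH2): pendant –CONH2: carbonyl C bonded to C and N → amide.
  CH2OCH2: C–O–C with sp³ carbons on both sides and no adjacent C=O → ether.
  CH(OCOCH3): pendant –OC(=O)CH3: an acyloxy group → ester.
  CH(COOCH3): pendant –COOCH3: carbonyl C bonded to C and –OCH3 → ester.
  CH2OCH2: C–O–C with sp³ carbons on both sides and no adjacent C=O → ether.
  CH2OCH2: C–O–C with sp³ carbons on both sides and no adjacent C=O → ether.
  CH2CO-O-COCH2: two acyl groups sharing one oxygen, –C(=O)–O–C(=O)– → anhydride.
  CH(CH2OCH3): pendant –CH2OCH3: C–O–C linkage → ether.
  CH2COOCH2: –C(=O)–O–C with C on the carbonyl side → ester.
  CH(COCH3): pendant –COCH3: carbonyl C bonded to two carbons → ketone.
  CH2CONHCH2: –C(=O)–N– linkage → amide (the N is not an amine).
  CH(COOCH3): pendant –COOCH3: carbonyl C bonded to C and –OCH3 → ester.
  COOH: –COOH: carbonyl C bonded to –OH and C → carboxylic acid (the –OH is not a separate alcohol).
Ester appears at: CH(OCOCH3), CH(COOCH3), CH2COOCH2, CH(COOCH3) → 4.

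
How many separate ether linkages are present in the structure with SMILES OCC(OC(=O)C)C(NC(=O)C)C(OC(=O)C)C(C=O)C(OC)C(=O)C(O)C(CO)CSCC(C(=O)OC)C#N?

1

Taking each segment in turn:
  HOCH2: HO– on an sp³ carbon → alcohol.
  CH(OCOCH3): pendant –OC(=O)CH3: an acyloxy group → ester.
  CH(NHCOCH3): pendant –NHC(=O)CH3: N bonded to a carbonyl → amide (not amine).
  CH(OCOCH3): pendant –OC(=O)CH3: an acyloxy group → ester.
  CH(CHO): pendant –CHO: carbonyl C bonded to C and H → aldehyde.
  CH(OCH3): pendant –OCH3: C–O–C with sp³ C, no adjacent C=O → ether.
  CO: –C(=O)– with carbon on both sides → ketone.
  CH(OH): –OH on an sp³ carbon → alcohol (secondary).
  CH(CH2OH): pendant –CH2OH on an sp³ backbone C → alcohol.
  CH2SCH2: C–S–C linkage → sulfide (thioether).
  CH(COOCH3): pendant –COOCH3: carbonyl C bonded to C and –OCH3 → ester.
  CN: –C≡N: carbon triple-bonded to nitrogen → nitrile.
Ether appears at: CH(OCH3) → 1.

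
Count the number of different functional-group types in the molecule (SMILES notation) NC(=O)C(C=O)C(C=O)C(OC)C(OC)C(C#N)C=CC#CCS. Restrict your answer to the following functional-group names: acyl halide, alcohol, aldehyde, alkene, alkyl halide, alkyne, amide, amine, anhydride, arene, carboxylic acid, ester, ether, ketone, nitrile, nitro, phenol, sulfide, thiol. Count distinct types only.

7

–C(=O)NH2: carbonyl C bonded to C and to N → amide (the N is not a separate amine).
pendant –CHO: carbonyl C bonded to C and H → aldehyde.
pendant –CHO: carbonyl C bonded to C and H → aldehyde.
pendant –OCH3: C–O–C with sp³ C, no adjacent C=O → ether.
pendant –OCH3: C–O–C with sp³ C, no adjacent C=O → ether.
pendant –C≡N: nitrile.
C=C double bond → alkene.
C≡C triple bond → alkyne.
–SH on an sp³ carbon → thiol.
Distinct types present: aldehyde, alkene, alkyne, amide, ether, nitrile, thiol.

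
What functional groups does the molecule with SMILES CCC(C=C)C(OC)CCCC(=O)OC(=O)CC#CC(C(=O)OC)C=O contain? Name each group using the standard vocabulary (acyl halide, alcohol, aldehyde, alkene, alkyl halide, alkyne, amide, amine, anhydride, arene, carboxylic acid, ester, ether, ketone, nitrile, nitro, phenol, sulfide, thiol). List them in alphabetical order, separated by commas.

aldehyde, alkene, alkyne, anhydride, ester, ether

Working along the chain:
  CH(CH=CH2): pendant –CH=CH2: C=C double bond → alkene.
  CH(OCH3): pendant –OCH3: C–O–C with sp³ C, no adjacent C=O → ether.
  CH2CO-O-COCH2: two acyl groups sharing one oxygen, –C(=O)–O–C(=O)– → anhydride.
  C≡C: C≡C triple bond → alkyne.
  CH(COOCH3): pendant –COOCH3: carbonyl C bonded to C and –OCH3 → ester.
  CHO: terminal –CHO: carbonyl C bonded to H and C → aldehyde.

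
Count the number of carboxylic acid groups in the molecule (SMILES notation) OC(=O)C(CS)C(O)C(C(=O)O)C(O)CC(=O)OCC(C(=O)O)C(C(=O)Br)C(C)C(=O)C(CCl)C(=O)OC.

–COOH: carbonyl C bonded to –OH and C → carboxylic acid (the –OH is not a separate alcohol).
pendant –CH2SH → thiol.
–OH on an sp³ carbon → alcohol (secondary).
pendant –COOH: carbonyl C bonded to C and –OH → carboxylic acid.
–OH on an sp³ carbon → alcohol (secondary).
–C(=O)–O–C with C on the carbonyl side → ester.
pendant –COOH: carbonyl C bonded to C and –OH → carboxylic acid.
pendant –C(=O)X: carbonyl C bonded to C and halogen → acyl halide.
–C(=O)– with carbon on both sides → ketone.
pendant –CH2X: halogen on sp³ carbon → alkyl halide.
–C(=O)OCH3: carbonyl C bonded to C and to –OCH3 → ester (not ketone + ether).
Carboxylic acid appears at: HOOC, CH(COOH), CH(COOH) → 3.

3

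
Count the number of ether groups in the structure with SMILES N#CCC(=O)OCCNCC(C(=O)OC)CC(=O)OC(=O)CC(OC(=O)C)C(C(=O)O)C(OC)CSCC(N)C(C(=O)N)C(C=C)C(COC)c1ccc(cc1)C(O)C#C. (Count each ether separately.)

Taking each segment in turn:
  N≡C: N≡C–: carbon triple-bonded to nitrogen → nitrile.
  CH2COOCH2: –C(=O)–O–C with C on the carbonyl side → ester.
  CH2NHCH2: C–N–C with sp³ carbons and no adjacent C=O → amine (secondary).
  CH(COOCH3): pendant –COOCH3: carbonyl C bonded to C and –OCH3 → ester.
  CH2CO-O-COCH2: two acyl groups sharing one oxygen, –C(=O)–O–C(=O)– → anhydride.
  CH(OCOCH3): pendant –OC(=O)CH3: an acyloxy group → ester.
  CH(COOH): pendant –COOH: carbonyl C bonded to C and –OH → carboxylic acid.
  CH(OCH3): pendant –OCH3: C–O–C with sp³ C, no adjacent C=O → ether.
  CH2SCH2: C–S–C linkage → sulfide (thioether).
  CH(NH2): –NH2 on an sp³ carbon with no adjacent C=O → amine.
  CH(CONH2): pendant –CONH2: carbonyl C bonded to C and N → amide.
  CH(CH=CH2): pendant –CH=CH2: C=C double bond → alkene.
  CH(CH2OCH3): pendant –CH2OCH3: C–O–C linkage → ether.
  C6H4: para-disubstituted benzene ring → arene.
  CH(OH): –OH on an sp³ carbon → alcohol (secondary).
  C≡CH: C≡C triple bond → alkyne.
Ether appears at: CH(OCH3), CH(CH2OCH3) → 2.

2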